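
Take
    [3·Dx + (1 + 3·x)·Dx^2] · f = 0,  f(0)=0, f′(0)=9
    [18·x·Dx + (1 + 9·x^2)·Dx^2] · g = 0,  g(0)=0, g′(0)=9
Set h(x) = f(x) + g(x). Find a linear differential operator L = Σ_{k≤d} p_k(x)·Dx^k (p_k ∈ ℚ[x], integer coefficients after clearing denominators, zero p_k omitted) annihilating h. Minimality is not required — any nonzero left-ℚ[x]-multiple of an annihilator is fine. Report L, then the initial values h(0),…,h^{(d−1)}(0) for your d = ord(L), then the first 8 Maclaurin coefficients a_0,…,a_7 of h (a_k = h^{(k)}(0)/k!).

f: a_k = 0, 9, -27/2, 27, -243/4, 729/5, -729/2, 6561/7, …
g: a_k = 0, 9, 0, -27, 0, 729/5, 0, -6561/7, …
h₀=f+g: left-lcm gives L₀, ord ≤ 4.
L = (-18 - 162·x + 486·x^2 + 486·x^3)·Dx + (-12 - 36·x + 972·x^3 + 972·x^4)·Dx^2 + (-1 + 3·x + 18·x^2 + 54·x^3 + 243·x^4 + 243·x^5)·Dx^3  (order 3).
h: a_k = 0, 18, -27/2, 0, -243/4, 1458/5, -729/2, 0, …
ICs: h(0) = 0, h′(0) = 18, h′′(0) = -27.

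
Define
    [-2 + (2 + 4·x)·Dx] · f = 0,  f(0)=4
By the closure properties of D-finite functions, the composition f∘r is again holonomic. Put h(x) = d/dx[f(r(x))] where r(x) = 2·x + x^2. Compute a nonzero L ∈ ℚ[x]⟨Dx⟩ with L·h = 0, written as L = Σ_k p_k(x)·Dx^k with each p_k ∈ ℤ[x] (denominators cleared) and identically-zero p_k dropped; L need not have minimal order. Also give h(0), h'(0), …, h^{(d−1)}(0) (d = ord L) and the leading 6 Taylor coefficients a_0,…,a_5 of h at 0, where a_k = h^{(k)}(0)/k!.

L = -1 + (-1 - 5·x - 6·x^2 - 2·x^3)·Dx  (order 1).
h: a_k = 8, -8, 24, -72, 220, -684, …
ICs: h(0) = 8.

f: a_k = 4, 4, -2, 2, -5/2, 7/2, …
f∘r: x↦r, Dx↦Dx/r' in L_f ⇒ L₀.
h=h₀': d/dx-closure on L₀ ⇒ L.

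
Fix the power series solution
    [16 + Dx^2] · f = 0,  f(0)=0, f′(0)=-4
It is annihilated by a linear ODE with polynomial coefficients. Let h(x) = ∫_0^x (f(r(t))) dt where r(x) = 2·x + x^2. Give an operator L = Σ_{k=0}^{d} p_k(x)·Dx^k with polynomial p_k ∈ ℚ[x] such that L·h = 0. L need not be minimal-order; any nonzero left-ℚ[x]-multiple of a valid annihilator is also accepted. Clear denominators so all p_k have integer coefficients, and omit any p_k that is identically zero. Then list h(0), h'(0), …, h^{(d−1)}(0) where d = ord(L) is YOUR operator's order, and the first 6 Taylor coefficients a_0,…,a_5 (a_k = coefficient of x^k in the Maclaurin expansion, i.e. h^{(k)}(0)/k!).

L = (64 + 192·x + 192·x^2 + 64·x^3)·Dx - Dx^2 + (1 + x)·Dx^3  (order 3).
h: a_k = 0, 0, -4, -4/3, 64/3, 128/5, …
ICs: h(0) = 0, h′(0) = 0, h′′(0) = -8.

f: a_k = 0, -4, 0, 32/3, 0, -128/15, …
h₀=f(r): pull back L_f along r ⇒ L₀.
Integrate: L := L₀·Dx.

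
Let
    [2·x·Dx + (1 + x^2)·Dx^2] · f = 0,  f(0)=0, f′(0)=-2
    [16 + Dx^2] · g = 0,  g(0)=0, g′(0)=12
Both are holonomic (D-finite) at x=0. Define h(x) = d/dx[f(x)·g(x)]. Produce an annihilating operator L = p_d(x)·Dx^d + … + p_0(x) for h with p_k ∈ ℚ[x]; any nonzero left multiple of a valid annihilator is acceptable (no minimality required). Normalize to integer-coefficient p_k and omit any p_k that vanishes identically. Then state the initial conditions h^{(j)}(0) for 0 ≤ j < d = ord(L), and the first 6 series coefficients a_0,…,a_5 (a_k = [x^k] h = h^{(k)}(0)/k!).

f: a_k = 0, -2, 0, 2/3, 0, -2/5, …
g: a_k = 0, 12, 0, -32, 0, 128/5, …
Product ⇒ symmetric product L₀, ord ≤ 4.
h=h₀': d/dx-closure on L₀ ⇒ L.
L = (32960 + 157056·x^2 + 319424·x^4 + 359424·x^6 + 242688·x^8 + 94208·x^10 + 16384·x^12) + (6752·x + 28736·x^3 + 49120·x^5 + 43520·x^7 + 20480·x^9 + 4096·x^11)·Dx + (3420 + 17320·x^2 + 37356·x^4 + 44272·x^6 + 30848·x^8 + 12032·x^10 + 2048·x^12)·Dx^2 + (422·x + 1796·x^3 + 3070·x^5 + 2720·x^7 + 1280·x^9 + 256·x^11)·Dx^3 + (85 + 469·x^2 + 1087·x^4 + 1363·x^6 + 980·x^8 + 384·x^10 + 64·x^12)·Dx^4  (order 4).
h: a_k = 0, -48, 0, 288, 0, -464, …
ICs: h(0) = 0, h′(0) = -48, h′′(0) = 0, h′′′(0) = 1728.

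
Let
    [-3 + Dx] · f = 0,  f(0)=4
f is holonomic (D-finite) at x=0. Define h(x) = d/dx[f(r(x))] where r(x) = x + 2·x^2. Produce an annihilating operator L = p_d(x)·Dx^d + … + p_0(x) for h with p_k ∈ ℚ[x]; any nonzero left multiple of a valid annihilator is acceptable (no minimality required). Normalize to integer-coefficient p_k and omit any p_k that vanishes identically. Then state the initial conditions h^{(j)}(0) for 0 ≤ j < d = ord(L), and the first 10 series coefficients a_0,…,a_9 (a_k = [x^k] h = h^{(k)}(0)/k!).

f: a_k = 4, 12, 18, 18, 27/2, 81/10, 81/20, 243/140, 729/1120, 243/1120, …
L₀ from L_f via x↦r, Dx↦r'^{-1}Dx.
Differentiate: ansatz ord ≤ ord L₀ ⇒ L.
L = (7 + 24·x + 48·x^2) + (-1 - 4·x)·Dx  (order 1).
h: a_k = 12, 84, 270, 774, 3321/2, 33183/10, 112887/20, 253557/28, 2091501/160, 20093589/1120, …
ICs: h(0) = 12.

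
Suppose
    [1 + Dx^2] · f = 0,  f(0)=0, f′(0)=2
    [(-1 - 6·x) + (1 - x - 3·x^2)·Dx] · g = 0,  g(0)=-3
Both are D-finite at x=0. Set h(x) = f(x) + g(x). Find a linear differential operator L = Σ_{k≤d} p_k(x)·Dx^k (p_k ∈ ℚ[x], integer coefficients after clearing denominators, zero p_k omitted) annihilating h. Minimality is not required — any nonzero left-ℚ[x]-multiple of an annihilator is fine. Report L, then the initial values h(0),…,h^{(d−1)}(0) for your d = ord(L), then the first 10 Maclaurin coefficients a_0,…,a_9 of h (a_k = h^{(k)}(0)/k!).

L = (-43 - 292·x - 307·x^2 - 624·x^3 - 45·x^4 - 54·x^5) + (9 + 7·x + 6·x^2 - 91·x^3 - 144·x^4 - 27·x^5 - 27·x^6)·Dx + (-43 - 292·x - 307·x^2 - 624·x^3 - 45·x^4 - 54·x^5)·Dx^2 + (9 + 7·x + 6·x^2 - 91·x^3 - 144·x^4 - 27·x^5 - 27·x^6)·Dx^3  (order 3).
h: a_k = -3, -1, -12, -64/3, -57, -7199/60, -291, -1640521/2520, -1524, -630866879/181440, …
ICs: h(0) = -3, h′(0) = -1, h′′(0) = -24.

f: a_k = 0, 2, 0, -1/3, 0, 1/60, 0, -1/2520, 0, 1/181440, …
g: a_k = -3, -3, -12, -21, -57, -120, -291, -651, -1524, -3477, …
Sum ⇒ L₀ = lclm(L_f,L_g) in ℚ(x)⟨Dx⟩.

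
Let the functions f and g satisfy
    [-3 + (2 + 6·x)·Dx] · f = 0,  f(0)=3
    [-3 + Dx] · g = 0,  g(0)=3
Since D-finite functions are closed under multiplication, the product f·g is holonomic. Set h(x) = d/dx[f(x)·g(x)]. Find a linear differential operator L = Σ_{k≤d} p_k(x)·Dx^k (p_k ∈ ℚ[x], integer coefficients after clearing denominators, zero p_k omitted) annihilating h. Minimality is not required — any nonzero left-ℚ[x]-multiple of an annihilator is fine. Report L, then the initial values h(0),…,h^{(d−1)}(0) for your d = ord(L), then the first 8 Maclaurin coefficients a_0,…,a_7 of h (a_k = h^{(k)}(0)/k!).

L = (7 + 36·x + 36·x^2) + (-2 - 10·x - 12·x^2)·Dx  (order 1).
h: a_k = 81/2, 567/4, 4131/16, 8019/32, 78003/256, -194643/2560, 7368003/10240, -259494111/143360, …
ICs: h(0) = 81/2.

f: a_k = 3, 9/2, -27/8, 81/16, -1215/128, 5103/256, -45927/1024, 216513/2048, …
g: a_k = 3, 9, 27/2, 27/2, 81/8, 243/40, 243/80, 729/560, …
Product ⇒ symmetric product L₀, ord ≤ 1.
Derive L from L₀ (diff closure).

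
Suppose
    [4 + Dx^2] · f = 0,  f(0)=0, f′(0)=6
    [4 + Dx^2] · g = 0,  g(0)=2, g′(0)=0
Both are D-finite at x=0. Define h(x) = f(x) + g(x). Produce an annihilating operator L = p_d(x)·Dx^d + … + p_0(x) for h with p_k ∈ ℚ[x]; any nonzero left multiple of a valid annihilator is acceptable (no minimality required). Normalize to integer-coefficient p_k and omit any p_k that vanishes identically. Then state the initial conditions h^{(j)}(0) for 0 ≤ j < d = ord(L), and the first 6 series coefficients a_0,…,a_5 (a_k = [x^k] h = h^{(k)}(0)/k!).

f: a_k = 0, 6, 0, -4, 0, 4/5, …
g: a_k = 2, 0, -4, 0, 4/3, 0, …
Sum ⇒ L₀ = lclm(L_f,L_g) in ℚ(x)⟨Dx⟩.
L = 4 + Dx^2  (order 2).
h: a_k = 2, 6, -4, -4, 4/3, 4/5, …
ICs: h(0) = 2, h′(0) = 6.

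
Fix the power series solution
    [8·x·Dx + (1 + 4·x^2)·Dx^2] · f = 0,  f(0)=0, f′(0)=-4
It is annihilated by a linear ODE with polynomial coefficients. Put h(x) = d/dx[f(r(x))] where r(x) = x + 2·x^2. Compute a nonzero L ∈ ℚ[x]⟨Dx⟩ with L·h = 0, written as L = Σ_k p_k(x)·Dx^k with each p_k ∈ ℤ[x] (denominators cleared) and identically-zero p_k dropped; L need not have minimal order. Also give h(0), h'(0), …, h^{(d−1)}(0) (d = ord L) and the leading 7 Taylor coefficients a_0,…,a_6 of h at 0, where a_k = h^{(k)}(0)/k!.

f: a_k = 0, -4, 0, 16/3, 0, -64/5, 0, …
f∘r: x↦r, Dx↦Dx/r' in L_f ⇒ L₀.
Derive L from L₀ (diff closure).
L = (-4 + 8·x + 64·x^2 + 192·x^3 + 192·x^4) + (1 + 4·x + 4·x^2 + 32·x^3 + 80·x^4 + 64·x^5)·Dx  (order 1).
h: a_k = -4, -16, 16, 128, 256, -512, -3328, …
ICs: h(0) = -4.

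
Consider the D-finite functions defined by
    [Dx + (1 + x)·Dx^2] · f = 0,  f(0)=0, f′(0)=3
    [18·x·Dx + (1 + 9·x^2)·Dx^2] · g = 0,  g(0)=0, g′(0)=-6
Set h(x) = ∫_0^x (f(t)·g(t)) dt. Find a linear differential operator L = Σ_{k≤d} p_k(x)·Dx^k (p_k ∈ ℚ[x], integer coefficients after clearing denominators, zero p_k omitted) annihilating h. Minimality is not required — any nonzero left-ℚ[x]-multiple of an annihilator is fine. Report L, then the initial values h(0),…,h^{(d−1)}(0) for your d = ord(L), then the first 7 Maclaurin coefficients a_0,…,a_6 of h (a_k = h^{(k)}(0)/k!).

L = (1368 + 2700·x + 37584·x^2 + 95580·x^3 + 87480·x^4 + 37908·x^5 + 26244·x^7)·Dx^2 + (1298 + 9180·x + 54612·x^2 + 194724·x^3 + 324000·x^4 + 271188·x^5 + 102060·x^6 + 78732·x^7 + 91854·x^8)·Dx^3 + (76 + 2848·x + 12096·x^2 + 43992·x^3 + 117288·x^4 + 173016·x^5 + 139968·x^6 + 75816·x^7 + 78732·x^8 + 52488·x^9)·Dx^4 + (37 + 146·x + 901·x^2 + 2808·x^3 + 7362·x^4 + 15228·x^5 + 21546·x^6 + 17496·x^7 + 12393·x^8 + 13122·x^9 + 6561·x^10)·Dx^5  (order 5).
h: a_k = 0, 0, 0, -6, 9/4, 48/5, -15/4, …
ICs: h(0) = 0, h′(0) = 0, h′′(0) = 0, h′′′(0) = -36, h′′′′(0) = 54.

f: a_k = 0, 3, -3/2, 1, -3/4, 3/5, -1/2, …
g: a_k = 0, -6, 0, 18, 0, -486/5, 0, …
f·g: L₀ = L_f ⊗_s L_g, ord ≤ 2·2.
h=∫h₀ ⇒ L = L₀·Dx.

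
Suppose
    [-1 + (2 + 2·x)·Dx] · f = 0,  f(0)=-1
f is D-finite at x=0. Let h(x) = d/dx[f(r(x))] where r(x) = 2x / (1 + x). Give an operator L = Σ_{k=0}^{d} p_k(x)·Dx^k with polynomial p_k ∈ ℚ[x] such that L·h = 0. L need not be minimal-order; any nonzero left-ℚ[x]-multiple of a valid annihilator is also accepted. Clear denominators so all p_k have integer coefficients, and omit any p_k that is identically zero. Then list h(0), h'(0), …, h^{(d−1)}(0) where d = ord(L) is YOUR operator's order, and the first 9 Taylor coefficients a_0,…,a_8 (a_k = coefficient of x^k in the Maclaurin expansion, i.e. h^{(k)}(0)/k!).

L = (-3 - 6·x) + (-1 - 4·x - 3·x^2)·Dx  (order 1).
h: a_k = -1, 3, -15/2, 37/2, -375/8, 981/8, -5271/16, 14445/16, -321291/128, …
ICs: h(0) = -1.

f: a_k = -1, -1/2, 1/8, -1/16, 5/128, -7/256, 21/1024, -33/2048, 429/32768, …
L₀ from L_f via x↦r, Dx↦r'^{-1}Dx.
Derive L from L₀ (diff closure).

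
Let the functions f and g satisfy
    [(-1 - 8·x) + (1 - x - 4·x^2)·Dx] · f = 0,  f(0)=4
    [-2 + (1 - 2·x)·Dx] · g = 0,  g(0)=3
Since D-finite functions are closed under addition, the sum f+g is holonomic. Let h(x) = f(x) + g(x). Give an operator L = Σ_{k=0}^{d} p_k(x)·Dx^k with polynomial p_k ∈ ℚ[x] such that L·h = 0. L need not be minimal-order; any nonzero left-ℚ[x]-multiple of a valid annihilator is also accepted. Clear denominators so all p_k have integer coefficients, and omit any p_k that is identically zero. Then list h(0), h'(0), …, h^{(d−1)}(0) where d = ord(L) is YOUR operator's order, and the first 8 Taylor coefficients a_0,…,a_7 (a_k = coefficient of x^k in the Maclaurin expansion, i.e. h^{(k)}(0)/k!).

L = (12 - 48·x + 192·x^2 - 128·x^3) + (-2 - 96·x^2 + 352·x^3 - 256·x^4)·Dx + (-1 + 11·x - 30·x^2 + 80·x^4 - 64·x^5)·Dx^2  (order 2).
h: a_k = 7, 10, 32, 60, 164, 356, 916, 2148, …
ICs: h(0) = 7, h′(0) = 10.

f: a_k = 4, 4, 20, 36, 116, 260, 724, 1764, …
g: a_k = 3, 6, 12, 24, 48, 96, 192, 384, …
h₀=f+g: left-lcm gives L₀, ord ≤ 2.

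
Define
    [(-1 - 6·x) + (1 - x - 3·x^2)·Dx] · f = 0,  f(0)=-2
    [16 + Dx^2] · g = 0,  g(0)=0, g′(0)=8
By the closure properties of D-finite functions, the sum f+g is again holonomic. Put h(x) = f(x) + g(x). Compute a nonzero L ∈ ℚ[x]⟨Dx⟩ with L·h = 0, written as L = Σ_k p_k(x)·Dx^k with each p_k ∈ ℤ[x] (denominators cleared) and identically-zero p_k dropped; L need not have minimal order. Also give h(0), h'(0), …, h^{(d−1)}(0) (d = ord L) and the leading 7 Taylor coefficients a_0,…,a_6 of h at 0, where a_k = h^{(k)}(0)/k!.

L = (464 + 2816·x + 416·x^2 + 2112·x^3 + 5760·x^4 + 6912·x^5) + (-192 + 304·x + 672·x^2 - 1312·x^3 - 1008·x^4 + 3456·x^5 + 3456·x^6)·Dx + (29 + 176·x + 26·x^2 + 132·x^3 + 360·x^4 + 432·x^5)·Dx^2 + (-12 + 19·x + 42·x^2 - 82·x^3 - 63·x^4 + 216·x^5 + 216·x^6)·Dx^3  (order 3).
h: a_k = -2, 6, -8, -106/3, -38, -944/15, -194, …
ICs: h(0) = -2, h′(0) = 6, h′′(0) = -16.

f: a_k = -2, -2, -8, -14, -38, -80, -194, …
g: a_k = 0, 8, 0, -64/3, 0, 256/15, 0, …
L₀ := lclm(L_f,L_g); ord L₀ ≤ 1+2.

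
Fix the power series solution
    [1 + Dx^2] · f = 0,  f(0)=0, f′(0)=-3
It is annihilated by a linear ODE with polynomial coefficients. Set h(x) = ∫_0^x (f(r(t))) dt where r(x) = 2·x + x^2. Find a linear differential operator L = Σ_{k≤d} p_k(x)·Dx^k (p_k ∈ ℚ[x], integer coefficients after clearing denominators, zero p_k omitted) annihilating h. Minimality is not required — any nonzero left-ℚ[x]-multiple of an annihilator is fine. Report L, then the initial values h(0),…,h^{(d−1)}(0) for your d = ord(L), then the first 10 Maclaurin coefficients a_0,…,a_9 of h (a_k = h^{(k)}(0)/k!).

L = (4 + 12·x + 12·x^2 + 4·x^3)·Dx - Dx^2 + (1 + x)·Dx^3  (order 3).
h: a_k = 0, 0, -3, -1, 1, 6/5, 11/30, -3/14, -101/420, -11/135, …
ICs: h(0) = 0, h′(0) = 0, h′′(0) = -6.

f: a_k = 0, -3, 0, 1/2, 0, -1/40, 0, 1/1680, 0, -1/120960, …
Change of var in L_f (x↦r) gives L₀.
h=∫₀ˣh₀: take L = L₀·Dx.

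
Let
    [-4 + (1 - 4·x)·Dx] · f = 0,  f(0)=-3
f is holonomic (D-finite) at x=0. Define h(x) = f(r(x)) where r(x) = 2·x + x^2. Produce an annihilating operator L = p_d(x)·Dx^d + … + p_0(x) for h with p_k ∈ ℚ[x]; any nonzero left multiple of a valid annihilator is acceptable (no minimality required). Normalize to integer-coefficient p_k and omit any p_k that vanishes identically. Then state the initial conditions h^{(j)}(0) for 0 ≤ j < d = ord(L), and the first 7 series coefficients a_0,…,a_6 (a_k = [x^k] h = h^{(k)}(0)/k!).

L = (8 + 8·x) + (-1 + 8·x + 4·x^2)·Dx  (order 1).
h: a_k = -3, -24, -204, -1728, -14640, -124032, -1050816, …
ICs: h(0) = -3.

f: a_k = -3, -12, -48, -192, -768, -3072, -12288, …
Change of var in L_f (x↦r) gives L₀.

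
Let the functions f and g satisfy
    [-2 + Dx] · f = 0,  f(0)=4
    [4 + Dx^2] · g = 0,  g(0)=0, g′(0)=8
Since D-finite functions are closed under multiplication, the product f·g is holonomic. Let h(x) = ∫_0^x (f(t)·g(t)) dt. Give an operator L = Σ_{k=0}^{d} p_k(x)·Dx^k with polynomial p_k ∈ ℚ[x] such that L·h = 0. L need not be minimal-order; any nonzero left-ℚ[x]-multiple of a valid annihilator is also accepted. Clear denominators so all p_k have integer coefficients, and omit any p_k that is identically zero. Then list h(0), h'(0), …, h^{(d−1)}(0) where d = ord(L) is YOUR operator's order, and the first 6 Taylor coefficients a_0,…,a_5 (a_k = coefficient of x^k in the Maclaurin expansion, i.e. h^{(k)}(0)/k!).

f: a_k = 4, 8, 8, 16/3, 8/3, 16/15, …
g: a_k = 0, 8, 0, -16/3, 0, 16/15, …
L₀ := L_f ⊗_s L_g (sym. prod.), ord ≤ 2.
h=∫₀ˣh₀: take L = L₀·Dx.
L = 8·Dx - 4·Dx^2 + Dx^3  (order 3).
h: a_k = 0, 0, 16, 64/3, 32/3, 0, …
ICs: h(0) = 0, h′(0) = 0, h′′(0) = 32.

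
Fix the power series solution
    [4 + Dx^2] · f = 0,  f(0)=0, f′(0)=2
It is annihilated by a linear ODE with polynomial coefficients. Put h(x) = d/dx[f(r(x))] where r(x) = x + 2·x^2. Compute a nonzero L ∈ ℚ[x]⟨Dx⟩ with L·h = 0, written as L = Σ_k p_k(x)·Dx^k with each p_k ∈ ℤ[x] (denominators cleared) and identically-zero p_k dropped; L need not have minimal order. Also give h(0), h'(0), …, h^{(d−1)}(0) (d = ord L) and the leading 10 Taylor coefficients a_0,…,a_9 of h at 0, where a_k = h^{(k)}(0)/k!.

L = (52 + 64·x + 384·x^2 + 1024·x^3 + 1024·x^4) + (-12 - 48·x)·Dx + (1 + 8·x + 16·x^2)·Dx^2  (order 2).
h: a_k = 2, 8, -4, -32, -236/3, -48, 3352/45, 7552/45, 54436/315, 304/21, …
ICs: h(0) = 2, h′(0) = 8.

f: a_k = 0, 2, 0, -4/3, 0, 4/15, 0, -8/315, 0, 4/2835, …
Substitute x→r, Dx→(1/r')Dx; clear ⇒ L₀.
Derive L from L₀ (diff closure).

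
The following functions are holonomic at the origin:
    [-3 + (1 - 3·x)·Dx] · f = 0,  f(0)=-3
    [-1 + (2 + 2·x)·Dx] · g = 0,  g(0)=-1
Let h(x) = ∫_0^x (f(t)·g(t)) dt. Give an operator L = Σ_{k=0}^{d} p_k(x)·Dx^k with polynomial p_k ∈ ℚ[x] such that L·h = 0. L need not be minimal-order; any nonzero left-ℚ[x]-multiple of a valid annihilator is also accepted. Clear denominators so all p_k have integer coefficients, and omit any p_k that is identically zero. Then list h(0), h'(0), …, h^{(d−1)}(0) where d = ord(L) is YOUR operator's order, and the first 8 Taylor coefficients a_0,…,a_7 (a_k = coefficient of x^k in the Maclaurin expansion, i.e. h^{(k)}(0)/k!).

L = (7 + 3·x)·Dx + (-2 + 4·x + 6·x^2)·Dx^2  (order 2).
h: a_k = 0, 3, 21/4, 83/8, 1497/64, 35913/640, 71833/512, 2585925/7168, …
ICs: h(0) = 0, h′(0) = 3.

f: a_k = -3, -9, -27, -81, -243, -729, -2187, -6561, …
g: a_k = -1, -1/2, 1/8, -1/16, 5/128, -7/256, 21/1024, -33/2048, …
Product ⇒ symmetric product L₀, ord ≤ 1.
h=∫h₀ ⇒ L = L₀·Dx.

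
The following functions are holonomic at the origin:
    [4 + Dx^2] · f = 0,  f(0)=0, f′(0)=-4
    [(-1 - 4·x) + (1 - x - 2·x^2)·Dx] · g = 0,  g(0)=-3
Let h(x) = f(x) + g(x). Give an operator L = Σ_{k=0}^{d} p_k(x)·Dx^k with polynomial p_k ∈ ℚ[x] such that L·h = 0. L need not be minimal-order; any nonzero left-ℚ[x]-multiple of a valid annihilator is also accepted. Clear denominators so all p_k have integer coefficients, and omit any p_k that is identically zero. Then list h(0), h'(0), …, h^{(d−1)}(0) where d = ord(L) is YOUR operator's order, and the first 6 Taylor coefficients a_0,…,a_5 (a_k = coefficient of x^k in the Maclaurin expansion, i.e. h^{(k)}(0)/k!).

f: a_k = 0, -4, 0, 8/3, 0, -8/15, …
g: a_k = -3, -3, -9, -15, -33, -63, …
h₀=f+g: left-lcm gives L₀, ord ≤ 3.
L = (-68 - 304·x - 200·x^2 - 320·x^3 - 160·x^4 - 128·x^5) + (20 - 12·x - 24·x^2 - 8·x^3 - 48·x^4 - 96·x^5 - 64·x^6)·Dx + (-17 - 76·x - 50·x^2 - 80·x^3 - 40·x^4 - 32·x^5)·Dx^2 + (5 - 3·x - 6·x^2 - 2·x^3 - 12·x^4 - 24·x^5 - 16·x^6)·Dx^3  (order 3).
h: a_k = -3, -7, -9, -37/3, -33, -953/15, …
ICs: h(0) = -3, h′(0) = -7, h′′(0) = -18.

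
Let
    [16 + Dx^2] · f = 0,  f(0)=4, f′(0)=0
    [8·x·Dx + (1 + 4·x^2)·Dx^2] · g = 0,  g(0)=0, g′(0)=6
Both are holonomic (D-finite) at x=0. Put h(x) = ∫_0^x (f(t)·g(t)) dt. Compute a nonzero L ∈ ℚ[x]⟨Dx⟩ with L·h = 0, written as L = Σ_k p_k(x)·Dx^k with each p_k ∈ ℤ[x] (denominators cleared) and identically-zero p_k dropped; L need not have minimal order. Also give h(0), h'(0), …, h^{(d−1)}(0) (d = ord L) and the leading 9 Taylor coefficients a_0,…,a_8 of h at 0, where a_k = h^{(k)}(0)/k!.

L = (2560 + 29696·x^2 + 118784·x^4 + 262144·x^6 + 262144·x^8)·Dx + (1536·x + 14336·x^3 + 49152·x^5 + 65536·x^7)·Dx^2 + (240 + 3008·x^2 + 13824·x^4 + 32768·x^6 + 32768·x^8)·Dx^3 + (96·x + 896·x^3 + 3072·x^5 + 4096·x^7)·Dx^4 + (5 + 72·x^2 + 400·x^4 + 1024·x^6 + 1024·x^8)·Dx^5  (order 5).
h: a_k = 0, 0, 12, 0, -56, 0, 1472/15, 0, -17216/105, …
ICs: h(0) = 0, h′(0) = 0, h′′(0) = 24, h′′′(0) = 0, h′′′′(0) = -1344.

f: a_k = 4, 0, -32, 0, 128/3, 0, -1024/45, 0, 2048/315, …
g: a_k = 0, 6, 0, -8, 0, 96/5, 0, -384/7, 0, …
L₀ := L_f ⊗_s L_g (sym. prod.), ord ≤ 4.
h=∫h₀ ⇒ L = L₀·Dx.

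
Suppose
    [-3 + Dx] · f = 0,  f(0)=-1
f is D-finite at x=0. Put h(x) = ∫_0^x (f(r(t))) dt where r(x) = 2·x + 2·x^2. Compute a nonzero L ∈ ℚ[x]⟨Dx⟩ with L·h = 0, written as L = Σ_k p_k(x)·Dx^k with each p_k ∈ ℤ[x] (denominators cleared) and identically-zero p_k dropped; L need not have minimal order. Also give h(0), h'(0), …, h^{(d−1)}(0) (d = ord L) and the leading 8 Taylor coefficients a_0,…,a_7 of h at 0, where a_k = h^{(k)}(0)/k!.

L = (-6 - 12·x)·Dx + Dx^2  (order 2).
h: a_k = 0, -1, -3, -8, -18, -36, -324/5, -3744/35, …
ICs: h(0) = 0, h′(0) = -1.

f: a_k = -1, -3, -9/2, -9/2, -27/8, -81/40, -81/80, -243/560, …
Change of var in L_f (x↦r) gives L₀.
Integrate: L := L₀·Dx.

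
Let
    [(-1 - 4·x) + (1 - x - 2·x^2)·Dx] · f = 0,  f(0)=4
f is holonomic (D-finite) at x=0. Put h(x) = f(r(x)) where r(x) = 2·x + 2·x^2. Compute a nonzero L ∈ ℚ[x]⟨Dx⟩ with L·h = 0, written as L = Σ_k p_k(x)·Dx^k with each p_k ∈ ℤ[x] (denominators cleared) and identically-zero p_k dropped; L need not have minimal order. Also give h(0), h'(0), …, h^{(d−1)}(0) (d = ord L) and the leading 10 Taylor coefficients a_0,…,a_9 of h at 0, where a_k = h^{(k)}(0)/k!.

f: a_k = 4, 4, 12, 20, 44, 84, 172, 340, 684, 1364, …
h₀=f(r): pull back L_f along r ⇒ L₀.
L = (2 + 20·x + 48·x^2 + 32·x^3) + (-1 + 2·x + 10·x^2 + 16·x^3 + 8·x^4)·Dx  (order 1).
h: a_k = 4, 8, 56, 256, 1232, 5984, 28832, 139264, 672448, 3246720, …
ICs: h(0) = 4.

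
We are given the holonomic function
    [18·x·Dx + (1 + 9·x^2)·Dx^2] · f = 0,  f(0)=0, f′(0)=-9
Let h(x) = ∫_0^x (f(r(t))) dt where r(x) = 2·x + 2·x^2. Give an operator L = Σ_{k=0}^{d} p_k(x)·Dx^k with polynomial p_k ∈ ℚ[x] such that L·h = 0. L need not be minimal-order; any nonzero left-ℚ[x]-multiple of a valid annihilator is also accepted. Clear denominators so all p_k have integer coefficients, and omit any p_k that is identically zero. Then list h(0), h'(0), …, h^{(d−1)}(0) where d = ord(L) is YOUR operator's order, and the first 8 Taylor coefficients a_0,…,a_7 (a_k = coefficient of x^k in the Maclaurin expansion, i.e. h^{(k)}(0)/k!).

L = (-2 + 72·x + 288·x^2 + 432·x^3 + 216·x^4)·Dx^2 + (1 + 2·x + 36·x^2 + 144·x^3 + 180·x^4 + 72·x^5)·Dx^3  (order 3).
h: a_k = 0, 0, -9, -6, 54, 648/5, -3348/5, -23112/7, …
ICs: h(0) = 0, h′(0) = 0, h′′(0) = -18.

f: a_k = 0, -9, 0, 27, 0, -729/5, 0, 6561/7, …
Change of var in L_f (x↦r) gives L₀.
Integrate: L := L₀·Dx.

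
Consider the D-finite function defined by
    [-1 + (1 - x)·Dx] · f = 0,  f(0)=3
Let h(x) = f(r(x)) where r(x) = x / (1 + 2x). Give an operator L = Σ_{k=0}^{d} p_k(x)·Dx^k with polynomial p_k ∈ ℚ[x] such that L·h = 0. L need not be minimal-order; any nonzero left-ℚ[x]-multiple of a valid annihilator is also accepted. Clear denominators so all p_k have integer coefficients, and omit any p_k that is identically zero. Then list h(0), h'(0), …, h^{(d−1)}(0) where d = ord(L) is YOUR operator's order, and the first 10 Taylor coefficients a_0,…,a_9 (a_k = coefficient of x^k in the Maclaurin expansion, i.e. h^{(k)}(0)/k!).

L = -1 + (1 + 3·x + 2·x^2)·Dx  (order 1).
h: a_k = 3, 3, -3, 3, -3, 3, -3, 3, -3, 3, …
ICs: h(0) = 3.

f: a_k = 3, 3, 3, 3, 3, 3, 3, 3, 3, 3, …
Substitute x→r, Dx→(1/r')Dx; clear ⇒ L₀.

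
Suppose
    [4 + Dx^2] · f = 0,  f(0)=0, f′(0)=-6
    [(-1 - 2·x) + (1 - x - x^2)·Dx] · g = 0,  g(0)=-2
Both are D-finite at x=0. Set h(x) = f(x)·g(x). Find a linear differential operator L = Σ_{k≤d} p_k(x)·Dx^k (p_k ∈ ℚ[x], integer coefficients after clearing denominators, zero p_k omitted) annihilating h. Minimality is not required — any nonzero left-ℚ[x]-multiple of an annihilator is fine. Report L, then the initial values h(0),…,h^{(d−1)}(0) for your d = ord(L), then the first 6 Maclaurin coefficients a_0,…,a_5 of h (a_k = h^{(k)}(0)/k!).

L = (-2 + 4·x + 4·x^2) + (2 + 4·x)·Dx + (-1 + x + x^2)·Dx^2  (order 2).
h: a_k = 0, 12, 12, 16, 28, 228/5, …
ICs: h(0) = 0, h′(0) = 12.

f: a_k = 0, -6, 0, 4, 0, -4/5, …
g: a_k = -2, -2, -4, -6, -10, -16, …
f·g: L₀ = L_f ⊗_s L_g, ord ≤ 2·1.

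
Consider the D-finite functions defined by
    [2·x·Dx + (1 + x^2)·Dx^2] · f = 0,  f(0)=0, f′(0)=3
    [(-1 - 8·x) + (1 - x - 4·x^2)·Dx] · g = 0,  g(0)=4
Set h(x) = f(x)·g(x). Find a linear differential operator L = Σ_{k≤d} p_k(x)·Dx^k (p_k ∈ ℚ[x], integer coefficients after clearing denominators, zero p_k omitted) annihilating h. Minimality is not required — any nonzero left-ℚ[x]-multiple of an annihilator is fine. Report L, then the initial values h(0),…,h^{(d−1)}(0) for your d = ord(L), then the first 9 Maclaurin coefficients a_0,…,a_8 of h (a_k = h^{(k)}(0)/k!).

f: a_k = 0, 3, 0, -1, 0, 3/5, 0, -3/7, 0, …
g: a_k = 4, 4, 20, 36, 116, 260, 724, 1764, 4660, …
f·g: L₀ = L_f ⊗_s L_g, ord ≤ 2·1.
L = (8 + 2·x + 24·x^2) + (2 + 14·x + 4·x^2 + 24·x^3)·Dx + (-1 + x + 3·x^2 + x^3 + 4·x^4)·Dx^2  (order 2).
h: a_k = 0, 12, 12, 56, 104, 1652/5, 3732/5, 14464/7, 176816/35, …
ICs: h(0) = 0, h′(0) = 12.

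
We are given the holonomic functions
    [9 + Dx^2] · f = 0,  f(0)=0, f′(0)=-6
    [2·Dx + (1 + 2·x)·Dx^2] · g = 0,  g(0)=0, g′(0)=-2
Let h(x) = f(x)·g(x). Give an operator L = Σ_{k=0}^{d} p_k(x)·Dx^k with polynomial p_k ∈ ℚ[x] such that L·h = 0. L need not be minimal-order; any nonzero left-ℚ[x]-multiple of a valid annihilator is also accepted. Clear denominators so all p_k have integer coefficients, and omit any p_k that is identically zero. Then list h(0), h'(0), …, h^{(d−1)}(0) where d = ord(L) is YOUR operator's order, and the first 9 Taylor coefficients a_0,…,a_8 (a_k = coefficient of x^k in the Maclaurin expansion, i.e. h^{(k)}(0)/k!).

L = (63 + 1053·x + 3969·x^2 + 5832·x^3 + 2916·x^4) + (63 + 450·x + 972·x^2 + 648·x^3)·Dx + (25 + 270·x + 918·x^2 + 1296·x^3 + 648·x^4)·Dx^2 + (7 + 50·x + 108·x^2 + 72·x^3)·Dx^3 + (2 + 17·x + 53·x^2 + 72·x^3 + 36·x^4)·Dx^4  (order 4).
h: a_k = 0, 0, 12, -12, -2, -6, 45/2, -361/10, 1713/28, …
ICs: h(0) = 0, h′(0) = 0, h′′(0) = 24, h′′′(0) = -72.

f: a_k = 0, -6, 0, 9, 0, -81/20, 0, 243/280, 0, …
g: a_k = 0, -2, 2, -8/3, 4, -32/5, 32/3, -128/7, 32, …
L₀ := L_f ⊗_s L_g (sym. prod.), ord ≤ 4.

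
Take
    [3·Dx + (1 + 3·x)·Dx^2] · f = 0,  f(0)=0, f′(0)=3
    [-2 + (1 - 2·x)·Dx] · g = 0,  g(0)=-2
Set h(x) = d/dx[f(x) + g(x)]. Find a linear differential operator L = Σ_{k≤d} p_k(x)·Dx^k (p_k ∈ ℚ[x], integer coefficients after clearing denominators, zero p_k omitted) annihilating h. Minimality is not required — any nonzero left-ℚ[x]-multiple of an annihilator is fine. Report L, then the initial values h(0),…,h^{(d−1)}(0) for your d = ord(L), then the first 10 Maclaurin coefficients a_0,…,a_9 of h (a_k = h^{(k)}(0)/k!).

L = (-144 - 72·x) + (-6 - 216·x - 144·x^2)·Dx + (7 + 13·x - 36·x^2 - 36·x^3)·Dx^2  (order 2).
h: a_k = -1, -25, -21, -209, -77, -1497, 395, -10657, 10467, -79529, …
ICs: h(0) = -1, h′(0) = -25.

f: a_k = 0, 3, -9/2, 9, -81/4, 243/5, -243/2, 2187/7, -6561/8, 2187, …
g: a_k = -2, -4, -8, -16, -32, -64, -128, -256, -512, -1024, …
Weyl lclm of L_f,L_g ⇒ L₀ (ord ≤ 3).
h=h₀': d/dx-closure on L₀ ⇒ L.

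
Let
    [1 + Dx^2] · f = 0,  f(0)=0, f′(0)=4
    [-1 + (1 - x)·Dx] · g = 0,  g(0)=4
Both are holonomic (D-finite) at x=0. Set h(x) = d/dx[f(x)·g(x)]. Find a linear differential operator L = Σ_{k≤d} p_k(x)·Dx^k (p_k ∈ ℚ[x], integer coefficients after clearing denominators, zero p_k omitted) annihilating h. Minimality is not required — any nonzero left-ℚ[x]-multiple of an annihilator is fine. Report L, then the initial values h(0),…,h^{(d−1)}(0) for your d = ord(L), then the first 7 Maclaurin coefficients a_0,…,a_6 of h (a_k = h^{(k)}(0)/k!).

L = (-1 - 2·x + x^2) + (-2 + 2·x)·Dx + (1 - 2·x + x^2)·Dx^2  (order 2).
h: a_k = 16, 32, 40, 160/3, 202/3, 404/5, 4241/45, …
ICs: h(0) = 16, h′(0) = 32.

f: a_k = 0, 4, 0, -2/3, 0, 1/30, 0, …
g: a_k = 4, 4, 4, 4, 4, 4, 4, …
h₀=f·g: eliminate ⇒ L₀, order ≤ 2·1.
h=h₀': d/dx-closure on L₀ ⇒ L.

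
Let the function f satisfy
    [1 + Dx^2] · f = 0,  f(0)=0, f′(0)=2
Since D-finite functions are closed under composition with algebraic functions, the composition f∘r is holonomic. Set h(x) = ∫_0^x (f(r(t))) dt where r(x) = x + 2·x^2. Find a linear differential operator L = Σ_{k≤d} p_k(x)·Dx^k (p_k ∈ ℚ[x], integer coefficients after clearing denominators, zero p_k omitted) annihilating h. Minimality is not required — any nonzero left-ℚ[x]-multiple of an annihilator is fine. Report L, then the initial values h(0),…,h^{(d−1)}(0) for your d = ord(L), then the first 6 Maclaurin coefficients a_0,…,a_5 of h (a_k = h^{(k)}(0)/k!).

f: a_k = 0, 2, 0, -1/3, 0, 1/60, …
L₀ from L_f via x↦r, Dx↦r'^{-1}Dx.
h=∫h₀ ⇒ L = L₀·Dx.
L = (1 + 12·x + 48·x^2 + 64·x^3)·Dx - 4·Dx^2 + (1 + 4·x)·Dx^3  (order 3).
h: a_k = 0, 0, 1, 4/3, -1/12, -2/5, …
ICs: h(0) = 0, h′(0) = 0, h′′(0) = 2.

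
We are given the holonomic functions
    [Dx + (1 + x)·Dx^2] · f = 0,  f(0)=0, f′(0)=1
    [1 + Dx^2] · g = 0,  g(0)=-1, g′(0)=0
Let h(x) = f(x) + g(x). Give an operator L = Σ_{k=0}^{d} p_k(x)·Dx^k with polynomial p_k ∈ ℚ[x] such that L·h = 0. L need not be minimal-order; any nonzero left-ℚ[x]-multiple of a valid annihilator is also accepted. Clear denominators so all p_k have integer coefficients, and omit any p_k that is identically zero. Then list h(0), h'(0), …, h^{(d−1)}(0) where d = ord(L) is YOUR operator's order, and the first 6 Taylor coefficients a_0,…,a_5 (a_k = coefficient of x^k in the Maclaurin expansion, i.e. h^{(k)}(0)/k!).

L = (7 + 2·x + x^2)·Dx + (3 + 5·x + 3·x^2 + x^3)·Dx^2 + (7 + 2·x + x^2)·Dx^3 + (3 + 5·x + 3·x^2 + x^3)·Dx^4  (order 4).
h: a_k = -1, 1, 0, 1/3, -7/24, 1/5, …
ICs: h(0) = -1, h′(0) = 1, h′′(0) = 0, h′′′(0) = 2.

f: a_k = 0, 1, -1/2, 1/3, -1/4, 1/5, …
g: a_k = -1, 0, 1/2, 0, -1/24, 0, …
h₀=f+g: left-lcm gives L₀, ord ≤ 4.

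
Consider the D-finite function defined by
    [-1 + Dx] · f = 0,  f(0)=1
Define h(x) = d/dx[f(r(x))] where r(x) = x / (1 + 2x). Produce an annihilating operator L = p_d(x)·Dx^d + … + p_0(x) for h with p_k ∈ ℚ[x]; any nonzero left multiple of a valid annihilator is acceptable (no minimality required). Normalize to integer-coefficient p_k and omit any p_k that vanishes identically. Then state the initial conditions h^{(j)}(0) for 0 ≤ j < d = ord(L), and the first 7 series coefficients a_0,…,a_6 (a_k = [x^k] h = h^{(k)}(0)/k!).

f: a_k = 1, 1, 1/2, 1/6, 1/24, 1/120, 1/720, …
Substitute x→r, Dx→(1/r')Dx; clear ⇒ L₀.
Differentiate: ansatz ord ≤ ord L₀ ⇒ L.
L = (-3 - 8·x) + (-1 - 4·x - 4·x^2)·Dx  (order 1).
h: a_k = 1, -3, 13/2, -71/6, 147/8, -2699/120, 9157/720, …
ICs: h(0) = 1.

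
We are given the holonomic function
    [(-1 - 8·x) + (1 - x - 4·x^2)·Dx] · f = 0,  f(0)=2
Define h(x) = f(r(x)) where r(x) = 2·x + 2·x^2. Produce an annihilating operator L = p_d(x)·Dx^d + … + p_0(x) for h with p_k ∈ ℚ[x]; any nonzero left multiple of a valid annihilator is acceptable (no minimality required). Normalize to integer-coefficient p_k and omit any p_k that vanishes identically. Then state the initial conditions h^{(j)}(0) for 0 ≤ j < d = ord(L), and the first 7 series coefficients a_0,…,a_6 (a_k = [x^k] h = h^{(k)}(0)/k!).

f: a_k = 2, 2, 10, 18, 58, 130, 362, …
Substitute x→r, Dx→(1/r')Dx; clear ⇒ L₀.
L = (2 + 36·x + 96·x^2 + 64·x^3) + (-1 + 2·x + 18·x^2 + 32·x^3 + 16·x^4)·Dx  (order 1).
h: a_k = 2, 4, 44, 224, 1400, 8304, 49680, …
ICs: h(0) = 2.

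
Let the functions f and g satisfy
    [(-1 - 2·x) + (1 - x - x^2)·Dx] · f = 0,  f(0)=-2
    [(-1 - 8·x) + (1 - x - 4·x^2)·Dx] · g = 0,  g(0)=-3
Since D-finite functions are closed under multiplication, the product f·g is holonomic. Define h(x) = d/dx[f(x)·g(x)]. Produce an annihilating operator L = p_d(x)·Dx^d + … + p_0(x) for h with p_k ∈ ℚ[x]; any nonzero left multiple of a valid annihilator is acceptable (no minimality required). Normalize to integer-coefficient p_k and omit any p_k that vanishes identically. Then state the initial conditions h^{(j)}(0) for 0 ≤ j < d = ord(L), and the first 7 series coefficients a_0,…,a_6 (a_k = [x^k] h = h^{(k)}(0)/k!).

L = (16 + 18·x - 12·x^2 - 352·x^3 + 12·x^4 + 600·x^5 + 320·x^6) + (-2 - 4·x + 39·x^2 + 8·x^3 - 140·x^4 - 21·x^5 + 140·x^6 + 64·x^7)·Dx  (order 1).
h: a_k = 12, 96, 342, 1344, 4200, 13572, 40236, …
ICs: h(0) = 12.

f: a_k = -2, -2, -4, -6, -10, -16, -26, …
g: a_k = -3, -3, -15, -27, -87, -195, -543, …
L₀ := L_f ⊗_s L_g (sym. prod.), ord ≤ 1.
h₀' ⇒ L via d/dx closure of L₀.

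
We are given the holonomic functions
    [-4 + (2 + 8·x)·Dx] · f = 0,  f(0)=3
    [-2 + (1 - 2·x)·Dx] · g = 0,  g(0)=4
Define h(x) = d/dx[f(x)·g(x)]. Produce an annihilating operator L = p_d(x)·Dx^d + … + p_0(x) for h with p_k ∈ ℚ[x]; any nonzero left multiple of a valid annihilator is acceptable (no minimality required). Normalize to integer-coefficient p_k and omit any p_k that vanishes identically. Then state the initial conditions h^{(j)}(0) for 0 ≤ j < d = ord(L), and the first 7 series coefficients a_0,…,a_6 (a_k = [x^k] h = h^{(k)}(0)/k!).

L = (3 + 24·x + 12·x^2) + (-1 - 3·x + 6·x^2 + 8·x^3)·Dx  (order 1).
h: a_k = 48, 144, 576, 1056, 4320, 4320, 32256, …
ICs: h(0) = 48.

f: a_k = 3, 6, -6, 12, -30, 84, -252, …
g: a_k = 4, 8, 16, 32, 64, 128, 256, …
h₀=f·g: eliminate ⇒ L₀, order ≤ 1·1.
h₀' ⇒ L via d/dx closure of L₀.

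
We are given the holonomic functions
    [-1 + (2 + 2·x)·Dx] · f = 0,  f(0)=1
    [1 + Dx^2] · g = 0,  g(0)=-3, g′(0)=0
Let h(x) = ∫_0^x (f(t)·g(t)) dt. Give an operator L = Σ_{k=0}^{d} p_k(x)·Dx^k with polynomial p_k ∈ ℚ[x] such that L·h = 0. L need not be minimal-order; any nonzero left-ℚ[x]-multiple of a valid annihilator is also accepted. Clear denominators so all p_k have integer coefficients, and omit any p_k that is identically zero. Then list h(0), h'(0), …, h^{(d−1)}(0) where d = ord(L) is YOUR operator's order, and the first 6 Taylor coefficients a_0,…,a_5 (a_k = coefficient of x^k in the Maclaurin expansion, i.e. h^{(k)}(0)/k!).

L = (7 + 8·x + 4·x^2)·Dx + (-4 - 4·x)·Dx^2 + (4 + 8·x + 4·x^2)·Dx^3  (order 3).
h: a_k = 0, -3, -3/4, 5/8, 9/64, -5/128, …
ICs: h(0) = 0, h′(0) = -3, h′′(0) = -3/2.

f: a_k = 1, 1/2, -1/8, 1/16, -5/128, 7/256, …
g: a_k = -3, 0, 3/2, 0, -1/8, 0, …
f·g: L₀ = L_f ⊗_s L_g, ord ≤ 1·2.
h=∫h₀ ⇒ L = L₀·Dx.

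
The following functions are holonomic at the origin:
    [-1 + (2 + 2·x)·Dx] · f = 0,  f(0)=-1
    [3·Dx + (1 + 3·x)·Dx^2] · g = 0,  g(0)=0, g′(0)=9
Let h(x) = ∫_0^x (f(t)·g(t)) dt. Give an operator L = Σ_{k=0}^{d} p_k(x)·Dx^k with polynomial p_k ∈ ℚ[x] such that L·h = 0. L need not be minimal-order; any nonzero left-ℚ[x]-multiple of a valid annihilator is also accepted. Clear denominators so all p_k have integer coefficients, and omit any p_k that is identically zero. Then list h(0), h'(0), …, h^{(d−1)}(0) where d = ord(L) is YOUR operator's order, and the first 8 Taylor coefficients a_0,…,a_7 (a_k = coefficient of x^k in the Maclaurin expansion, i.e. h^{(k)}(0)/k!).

f: a_k = -1, -1/2, 1/8, -1/16, 5/128, -7/256, 21/1024, -33/2048, …
g: a_k = 0, 9, -27/2, 27, -243/4, 729/5, -729/2, 6561/7, …
h₀=f·g: eliminate ⇒ L₀, order ≤ 1·2.
h=∫₀ˣh₀: take L = L₀·Dx.
L = (-3 + 3·x)·Dx + (8 + 8·x)·Dx^2 + (4 + 20·x + 28·x^2 + 12·x^3)·Dx^3  (order 3).
h: a_k = 0, 0, -9/2, 3, -153/32, 9, -23649/1280, 180189/4480, …
ICs: h(0) = 0, h′(0) = 0, h′′(0) = -9.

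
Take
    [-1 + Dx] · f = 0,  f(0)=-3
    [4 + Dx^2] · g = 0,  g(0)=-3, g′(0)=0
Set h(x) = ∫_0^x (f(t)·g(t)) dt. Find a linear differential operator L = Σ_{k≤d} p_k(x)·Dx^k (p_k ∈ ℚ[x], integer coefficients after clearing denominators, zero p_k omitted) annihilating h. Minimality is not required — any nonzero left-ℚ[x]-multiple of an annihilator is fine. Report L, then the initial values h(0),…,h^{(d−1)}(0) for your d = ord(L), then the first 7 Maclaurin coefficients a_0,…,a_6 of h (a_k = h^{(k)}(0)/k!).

L = 5·Dx - 2·Dx^2 + Dx^3  (order 3).
h: a_k = 0, 9, 9/2, -9/2, -33/8, -21/40, 41/80, …
ICs: h(0) = 0, h′(0) = 9, h′′(0) = 9.

f: a_k = -3, -3, -3/2, -1/2, -1/8, -1/40, -1/240, …
g: a_k = -3, 0, 6, 0, -2, 0, 4/15, …
Sym-product of L_f,L_g gives L₀ (≤ ord 2).
h=∫₀ˣh₀: take L = L₀·Dx.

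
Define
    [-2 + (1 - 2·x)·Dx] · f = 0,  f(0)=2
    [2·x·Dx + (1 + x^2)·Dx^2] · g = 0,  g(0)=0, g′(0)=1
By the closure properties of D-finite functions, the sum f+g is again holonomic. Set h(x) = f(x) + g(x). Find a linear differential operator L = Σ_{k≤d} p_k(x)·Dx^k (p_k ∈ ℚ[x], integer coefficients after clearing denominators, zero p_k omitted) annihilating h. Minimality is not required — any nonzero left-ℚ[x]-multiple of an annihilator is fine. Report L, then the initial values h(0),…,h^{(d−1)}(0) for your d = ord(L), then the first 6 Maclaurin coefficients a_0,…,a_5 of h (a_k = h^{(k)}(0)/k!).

L = (-4 + 32·x + 12·x^2)·Dx + (13 - 4·x + 25·x^2 + 12·x^3)·Dx^2 + (-2 + 3·x + 3·x^3 + 2·x^4)·Dx^3  (order 3).
h: a_k = 2, 5, 8, 47/3, 32, 321/5, …
ICs: h(0) = 2, h′(0) = 5, h′′(0) = 16.

f: a_k = 2, 4, 8, 16, 32, 64, …
g: a_k = 0, 1, 0, -1/3, 0, 1/5, …
L₀ := lclm(L_f,L_g); ord L₀ ≤ 1+2.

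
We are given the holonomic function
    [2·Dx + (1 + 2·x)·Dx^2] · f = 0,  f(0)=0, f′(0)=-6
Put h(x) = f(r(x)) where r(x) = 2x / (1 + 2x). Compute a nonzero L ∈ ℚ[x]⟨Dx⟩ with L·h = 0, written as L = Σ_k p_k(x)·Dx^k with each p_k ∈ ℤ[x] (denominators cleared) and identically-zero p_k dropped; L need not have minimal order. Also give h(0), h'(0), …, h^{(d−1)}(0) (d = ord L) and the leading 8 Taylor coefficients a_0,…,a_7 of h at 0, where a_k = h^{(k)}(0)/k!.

f: a_k = 0, -6, 6, -8, 12, -96/5, 32, -384/7, …
Substitute x→r, Dx→(1/r')Dx; clear ⇒ L₀.
L = (8 + 24·x)·Dx + (1 + 8·x + 12·x^2)·Dx^2  (order 2).
h: a_k = 0, -12, 48, -208, 960, -23232/5, 23296, -839424/7, …
ICs: h(0) = 0, h′(0) = -12.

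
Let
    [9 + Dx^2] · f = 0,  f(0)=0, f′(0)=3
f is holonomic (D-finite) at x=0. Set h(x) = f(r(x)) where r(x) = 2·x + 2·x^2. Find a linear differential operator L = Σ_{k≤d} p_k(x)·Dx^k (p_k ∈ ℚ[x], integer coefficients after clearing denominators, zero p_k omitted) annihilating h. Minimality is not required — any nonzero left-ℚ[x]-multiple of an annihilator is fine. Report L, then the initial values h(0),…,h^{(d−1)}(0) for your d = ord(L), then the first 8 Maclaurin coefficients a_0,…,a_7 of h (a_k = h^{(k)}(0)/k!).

L = (36 + 216·x + 432·x^2 + 288·x^3) - 2·Dx + (1 + 2·x)·Dx^2  (order 2).
h: a_k = 0, 6, 6, -36, -108, -216/5, 288, 20736/35, …
ICs: h(0) = 0, h′(0) = 6.

f: a_k = 0, 3, 0, -9/2, 0, 81/40, 0, -243/560, …
L₀ from L_f via x↦r, Dx↦r'^{-1}Dx.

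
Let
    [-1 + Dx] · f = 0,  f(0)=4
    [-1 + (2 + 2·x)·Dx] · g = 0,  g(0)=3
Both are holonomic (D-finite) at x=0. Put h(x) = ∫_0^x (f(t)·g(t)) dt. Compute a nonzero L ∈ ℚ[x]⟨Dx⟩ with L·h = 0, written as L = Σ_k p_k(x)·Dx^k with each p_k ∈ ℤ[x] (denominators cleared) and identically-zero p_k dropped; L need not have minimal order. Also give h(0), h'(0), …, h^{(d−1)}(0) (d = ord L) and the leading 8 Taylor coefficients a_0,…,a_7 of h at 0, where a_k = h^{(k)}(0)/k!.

f: a_k = 4, 4, 2, 2/3, 1/6, 1/30, 1/180, 1/1260, …
g: a_k = 3, 3/2, -3/8, 3/16, -15/128, 21/256, -63/1024, 99/2048, …
Product ⇒ symmetric product L₀, ord ≤ 1.
∫: right-multiply L₀ by Dx.
L = (-3 - 2·x)·Dx + (2 + 2·x)·Dx^2  (order 2).
h: a_k = 0, 12, 9, 7/2, 17/16, 33/160, 107/1920, -89/26880, …
ICs: h(0) = 0, h′(0) = 12.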